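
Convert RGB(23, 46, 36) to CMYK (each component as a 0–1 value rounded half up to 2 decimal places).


R'=23/255≈0.0902, G'=46/255≈0.1804, B'=36/255≈0.1412
K = 1 - max(R',G',B') = 1 - 46/255 = 209/255 = 0.81960… → 0.82
(1-R'-K)/(1-K) simplifies to (max-R)/max with max = 46:
C = (46-23)/46 = 23/46 = 0.5 → 0.50
M = (46-46)/46 = 0/46 = 0 → 0.00
Y = (46-36)/46 = 10/46 = 0.21739… → 0.22
= CMYK(0.50, 0.00, 0.22, 0.82)


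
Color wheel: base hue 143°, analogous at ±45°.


Base hue: 143°
Left analog: (143 - 45) mod 360 = 98°
Right analog: (143 + 45) mod 360 = 188°
Analogous hues = 98° and 188°


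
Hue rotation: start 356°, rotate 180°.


New hue = (H + rotation) mod 360
New hue = (356 + 180) mod 360
= 536 mod 360
= 176°


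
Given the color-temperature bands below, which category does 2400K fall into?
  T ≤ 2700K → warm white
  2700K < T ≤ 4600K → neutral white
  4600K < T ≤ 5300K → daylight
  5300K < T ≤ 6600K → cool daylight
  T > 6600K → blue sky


Temperature: 2400K
2400K ≤ 2700K → warm white
Classification: warm white


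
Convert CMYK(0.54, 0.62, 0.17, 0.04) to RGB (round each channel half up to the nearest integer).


R = 255 × (1-C) × (1-K) = 255 × 0.46 × 0.96 = 112.608 → 113
G = 255 × (1-M) × (1-K) = 255 × 0.38 × 0.96 = 93.024 → 93
B = 255 × (1-Y) × (1-K) = 255 × 0.83 × 0.96 = 203.184 → 203
= RGB(113, 93, 203)


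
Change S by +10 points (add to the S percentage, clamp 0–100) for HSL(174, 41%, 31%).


Original S = 41%
Adjustment = +10 percentage points
New S = 41 + (10) = 51
Clamp to [0, 100] → 51
= HSL(174°, 51%, 31%)


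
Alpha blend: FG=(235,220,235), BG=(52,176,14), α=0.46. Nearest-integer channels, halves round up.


C = α×F + (1-α)×B, with 1-α = 0.54
R: 0.46×235 + 0.54×52 = 108.10 + 28.08 = 136.18 → 136
G: 0.46×220 + 0.54×176 = 101.20 + 95.04 = 196.24 → 196
B: 0.46×235 + 0.54×14 = 108.10 + 7.56 = 115.66 → 116
= RGB(136, 196, 116)


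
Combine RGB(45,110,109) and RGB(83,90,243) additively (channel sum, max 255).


Additive: each channel = min(255, C₁+C₂)
R: 45+83 = 128 → 128
G: 110+90 = 200 → 200
B: 109+243 = 352 → 255
= RGB(128, 200, 255)


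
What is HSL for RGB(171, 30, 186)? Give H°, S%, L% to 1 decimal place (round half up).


Normalize: R'=171/255≈0.6706, G'=30/255≈0.1176, B'=186/255≈0.7294
Max=186/255, Min=30/255, Δ=Max-Min=156/255
L = (Max+Min)/2 = (186+30)/510 = 216/510 = 0.42352… → L = 42.4%
L ≤ 0.5 → S = Δ/(Max+Min) = 156/(186+30) = 156/216 = 0.72222… → S = 72.2%
(the 1/255 factors cancel in S and H, so raw channel differences can be used)
Max is B' → H = 60 × ((R-G)/Δ + 4) = 60 × ((171-30)/156 + 4)
  141/156 + 4 = 0.9038… + 4 = 4.9038…
  H = 60 × 4.9038… = 294.230…° → H = 294.2°
= HSL(294.2°, 72.2%, 42.4%)


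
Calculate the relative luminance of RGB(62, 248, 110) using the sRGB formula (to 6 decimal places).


Linearize each channel (sRGB transfer function): c = v/255; c_lin = c/12.92 if c ≤ 0.04045, else ((c+0.055)/1.055)^2.4
  R: 62/255 ≈ 0.243137 > 0.04045 → ((0.243137+0.055)/1.055)^2.4 ≈ 0.048172
  G: 248/255 ≈ 0.972549 > 0.04045 → ((0.972549+0.055)/1.055)^2.4 ≈ 0.938686
  B: 110/255 ≈ 0.431373 > 0.04045 → ((0.431373+0.055)/1.055)^2.4 ≈ 0.155926
R_lin = 0.048172, G_lin = 0.938686, B_lin = 0.155926
L = 0.2126×R + 0.7152×G + 0.0722×B
L = 0.2126×0.048172 + 0.7152×0.938686 + 0.0722×0.155926
L ≈ 0.692847


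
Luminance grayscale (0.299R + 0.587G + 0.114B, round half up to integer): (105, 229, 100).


Gray = 0.299×R + 0.587×G + 0.114×B
Gray = 0.299×105 + 0.587×229 + 0.114×100
Gray = 31.395 + 134.423 + 11.400
Gray = 177.218 → round half up → 177
Gray = 177


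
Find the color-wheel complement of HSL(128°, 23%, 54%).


Complement = opposite side of color wheel = hue + 180°
H' = (128 + 180) mod 360 = 308°
S and L unchanged.
= HSL(308°, 23%, 54%)


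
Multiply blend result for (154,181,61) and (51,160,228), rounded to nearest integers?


Multiply: C = A×B/255, rounded to nearest integer
R: 154×51/255 = 7854/255 ≈ 30.800 → 31
G: 181×160/255 = 28960/255 ≈ 113.569 → 114
B: 61×228/255 = 13908/255 ≈ 54.541 → 55
= RGB(31, 114, 55)


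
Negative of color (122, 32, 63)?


Invert: (255-R, 255-G, 255-B)
R: 255-122 = 133
G: 255-32 = 223
B: 255-63 = 192
= RGB(133, 223, 192)


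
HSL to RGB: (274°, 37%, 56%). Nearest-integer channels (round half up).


H=274°, S=0.37, L=0.56
C = (1-|2L-1|)×S = (1-|0.12|)×0.37 = 0.3256
H' = H/60 = 274/60 ≈ 4.5667; X = C×(1-|H' mod 2 - 1|) ≈ 0.1845
m = L - C/2 = 0.56 - 0.1628 = 0.3972
Sector ⌊H'⌋ = 4 → (R',G',B') = (≈0.1845, 0.0, 0.3256)
RGB = ((R'+m)×255, (G'+m)×255, (B'+m)×255) = (148.3352, 101.286, 184.314)
Round half up → RGB(148, 101, 184)


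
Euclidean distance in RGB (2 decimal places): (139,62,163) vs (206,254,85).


d = √[(R₁-R₂)² + (G₁-G₂)² + (B₁-B₂)²]
d = √[(139-206)² + (62-254)² + (163-85)²]
d = √[4489 + 36864 + 6084]
d = √47437
d ≈ 217.80


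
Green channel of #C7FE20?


Color: #C7FE20
R = C7 = 199
G = FE = 254
B = 20 = 32
Green = 254


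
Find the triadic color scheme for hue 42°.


Triadic: equally spaced at 120° intervals
H1 = 42°
H2 = (42 + 120) mod 360 = 162°
H3 = (42 + 240) mod 360 = 282°
Triadic = 42°, 162°, 282°


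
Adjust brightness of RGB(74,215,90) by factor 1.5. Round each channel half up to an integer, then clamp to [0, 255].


Multiply each channel by 1.5, round half up, clamp to [0, 255]
R: 74×1.5 = 111
G: 215×1.5 = 322.5 → round → 323 → clamp → 255
B: 90×1.5 = 135
= RGB(111, 255, 135)


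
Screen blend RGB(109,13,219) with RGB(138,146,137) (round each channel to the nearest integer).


Screen: C = 255 - (255-A)×(255-B)/255, rounded to nearest integer
R: 255 - (255-109)×(255-138)/255 = 255 - 17082/255 ≈ 255 - 66.988 = 188.012 → 188
G: 255 - (255-13)×(255-146)/255 = 255 - 26378/255 ≈ 255 - 103.443 = 151.557 → 152
B: 255 - (255-219)×(255-137)/255 = 255 - 4248/255 ≈ 255 - 16.659 = 238.341 → 238
= RGB(188, 152, 238)


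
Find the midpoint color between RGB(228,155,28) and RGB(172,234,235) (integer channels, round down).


Midpoint: each channel = ⌊(C₁+C₂)/2⌋
R: ⌊(228+172)/2⌋ = 200
G: ⌊(155+234)/2⌋ = 194
B: ⌊(28+235)/2⌋ = 131
= RGB(200, 194, 131)


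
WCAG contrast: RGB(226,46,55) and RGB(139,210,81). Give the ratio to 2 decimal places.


Linearize each sRGB channel c=v/255: c/12.92 if c ≤ 0.04045 else ((c+0.055)/1.055)^2.4
L = 0.2126×R_lin + 0.7152×G_lin + 0.0722×B_lin
Color 1 (226,46,55):
  R=226: 226/255≈0.8863 > 0.04045 → ((0.8863+0.055)/1.055)^2.4 ≈ 0.76052
  G=46: 46/255≈0.1804 > 0.04045 → ((0.1804+0.055)/1.055)^2.4 ≈ 0.02732
  B=55: 55/255≈0.2157 > 0.04045 → ((0.2157+0.055)/1.055)^2.4 ≈ 0.03820
  L1 = 0.2126×0.76052 + 0.7152×0.02732 + 0.0722×0.03820 ≈ 0.18399
Color 2 (139,210,81):
  R=139: 139/255≈0.5451 > 0.04045 → ((0.5451+0.055)/1.055)^2.4 ≈ 0.25818
  G=210: 210/255≈0.8235 > 0.04045 → ((0.8235+0.055)/1.055)^2.4 ≈ 0.64448
  B=81: 81/255≈0.3176 > 0.04045 → ((0.3176+0.055)/1.055)^2.4 ≈ 0.08228
  L2 = 0.2126×0.25818 + 0.7152×0.64448 + 0.0722×0.08228 ≈ 0.52176
Lighter = 0.52176, Darker = 0.18399
Ratio = (L_lighter + 0.05) / (L_darker + 0.05)
Ratio = (0.52176 + 0.05) / (0.18399 + 0.05) = 0.57176 / 0.23399 ≈ 2.4436
Ratio ≈ 2.44:1


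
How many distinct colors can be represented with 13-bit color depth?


Colors = 2^bits = 2^13
= 8,192 colors


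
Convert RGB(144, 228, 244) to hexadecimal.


R = 144 → 90 (hex)
G = 228 → E4 (hex)
B = 244 → F4 (hex)
Hex = #90E4F4


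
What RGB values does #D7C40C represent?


D7 → 215 (R)
C4 → 196 (G)
0C → 12 (B)
= RGB(215, 196, 12)


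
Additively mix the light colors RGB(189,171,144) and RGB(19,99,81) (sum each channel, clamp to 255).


Additive: each channel = min(255, C₁+C₂)
R: 189+19 = 208 → 208
G: 171+99 = 270 → 255
B: 144+81 = 225 → 225
= RGB(208, 255, 225)


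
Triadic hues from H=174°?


Triadic: equally spaced at 120° intervals
H1 = 174°
H2 = (174 + 120) mod 360 = 294°
H3 = (174 + 240) mod 360 = 54°
Triadic = 174°, 294°, 54°


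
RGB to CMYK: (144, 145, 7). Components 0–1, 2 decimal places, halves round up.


R'=144/255≈0.5647, G'=145/255≈0.5686, B'=7/255≈0.0275
K = 1 - max(R',G',B') = 1 - 145/255 = 110/255 = 0.43137… → 0.43
(1-R'-K)/(1-K) simplifies to (max-R)/max with max = 145:
C = (145-144)/145 = 1/145 = 0.00689… → 0.01
M = (145-145)/145 = 0/145 = 0 → 0.00
Y = (145-7)/145 = 138/145 = 0.95172… → 0.95
= CMYK(0.01, 0.00, 0.95, 0.43)


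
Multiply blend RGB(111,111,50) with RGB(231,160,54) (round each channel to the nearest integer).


Multiply: C = A×B/255, rounded to nearest integer
R: 111×231/255 = 25641/255 ≈ 100.553 → 101
G: 111×160/255 = 17760/255 ≈ 69.647 → 70
B: 50×54/255 = 2700/255 ≈ 10.588 → 11
= RGB(101, 70, 11)


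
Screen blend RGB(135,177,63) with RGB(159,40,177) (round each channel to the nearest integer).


Screen: C = 255 - (255-A)×(255-B)/255, rounded to nearest integer
R: 255 - (255-135)×(255-159)/255 = 255 - 11520/255 ≈ 255 - 45.176 = 209.824 → 210
G: 255 - (255-177)×(255-40)/255 = 255 - 16770/255 ≈ 255 - 65.765 = 189.235 → 189
B: 255 - (255-63)×(255-177)/255 = 255 - 14976/255 ≈ 255 - 58.729 = 196.271 → 196
= RGB(210, 189, 196)


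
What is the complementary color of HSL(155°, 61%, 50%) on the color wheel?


Complement = opposite side of color wheel = hue + 180°
H' = (155 + 180) mod 360 = 335°
S and L unchanged.
= HSL(335°, 61%, 50%)


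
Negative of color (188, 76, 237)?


Invert: (255-R, 255-G, 255-B)
R: 255-188 = 67
G: 255-76 = 179
B: 255-237 = 18
= RGB(67, 179, 18)


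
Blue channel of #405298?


Color: #405298
R = 40 = 64
G = 52 = 82
B = 98 = 152
Blue = 152


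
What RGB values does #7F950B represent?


7F → 127 (R)
95 → 149 (G)
0B → 11 (B)
= RGB(127, 149, 11)


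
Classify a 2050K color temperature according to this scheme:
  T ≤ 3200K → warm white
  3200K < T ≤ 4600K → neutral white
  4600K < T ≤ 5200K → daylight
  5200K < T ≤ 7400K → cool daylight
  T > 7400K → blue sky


Temperature: 2050K
2050K ≤ 3200K → warm white
Classification: warm white


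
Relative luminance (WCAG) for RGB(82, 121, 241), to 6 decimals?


Linearize each channel (sRGB transfer function): c = v/255; c_lin = c/12.92 if c ≤ 0.04045, else ((c+0.055)/1.055)^2.4
  R: 82/255 ≈ 0.321569 > 0.04045 → ((0.321569+0.055)/1.055)^2.4 ≈ 0.084376
  G: 121/255 ≈ 0.474510 > 0.04045 → ((0.474510+0.055)/1.055)^2.4 ≈ 0.191202
  B: 241/255 ≈ 0.945098 > 0.04045 → ((0.945098+0.055)/1.055)^2.4 ≈ 0.879622
R_lin = 0.084376, G_lin = 0.191202, B_lin = 0.879622
L = 0.2126×R + 0.7152×G + 0.0722×B
L = 0.2126×0.084376 + 0.7152×0.191202 + 0.0722×0.879622
L ≈ 0.218195


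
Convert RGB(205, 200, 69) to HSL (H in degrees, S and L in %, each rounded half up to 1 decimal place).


Normalize: R'=205/255≈0.8039, G'=200/255≈0.7843, B'=69/255≈0.2706
Max=205/255, Min=69/255, Δ=Max-Min=136/255
L = (Max+Min)/2 = (205+69)/510 = 274/510 = 0.53725… → L = 53.7%
L > 0.5 → S = Δ/(2-Max-Min) = 136/(510-205-69) = 136/236 = 0.57627… → S = 57.6%
(the 1/255 factors cancel in S and H, so raw channel differences can be used)
Max is R' → H = 60 × (((G-B)/Δ) mod 6) = 60 × (((200-69)/136) mod 6)
  131/136 = 0.9632…
  H = 60 × 0.9632… = 57.794…° → H = 57.8°
= HSL(57.8°, 57.6%, 53.7%)


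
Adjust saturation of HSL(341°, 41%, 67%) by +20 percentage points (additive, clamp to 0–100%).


Original S = 41%
Adjustment = +20 percentage points
New S = 41 + (20) = 61
Clamp to [0, 100] → 61
= HSL(341°, 61%, 67%)


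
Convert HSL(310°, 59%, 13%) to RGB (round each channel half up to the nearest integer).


H=310°, S=0.59, L=0.13
C = (1-|2L-1|)×S = (1-|-0.74|)×0.59 = 0.1534
H' = H/60 = 310/60 ≈ 5.1667; X = C×(1-|H' mod 2 - 1|) ≈ 0.1278
m = L - C/2 = 0.13 - 0.0767 = 0.0533
Sector ⌊H'⌋ = 5 → (R',G',B') = (0.1534, 0.0, ≈0.1278)
RGB = ((R'+m)×255, (G'+m)×255, (B'+m)×255) = (52.7085, 13.5915, 46.189)
Round half up → RGB(53, 14, 46)


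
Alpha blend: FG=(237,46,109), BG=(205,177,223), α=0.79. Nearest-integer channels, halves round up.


C = α×F + (1-α)×B, with 1-α = 0.21
R: 0.79×237 + 0.21×205 = 187.23 + 43.05 = 230.28 → 230
G: 0.79×46 + 0.21×177 = 36.34 + 37.17 = 73.51 → 74
B: 0.79×109 + 0.21×223 = 86.11 + 46.83 = 132.94 → 133
= RGB(230, 74, 133)


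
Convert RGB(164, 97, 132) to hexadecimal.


R = 164 → A4 (hex)
G = 97 → 61 (hex)
B = 132 → 84 (hex)
Hex = #A46184


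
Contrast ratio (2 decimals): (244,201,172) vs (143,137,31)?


Linearize each sRGB channel c=v/255: c/12.92 if c ≤ 0.04045 else ((c+0.055)/1.055)^2.4
L = 0.2126×R_lin + 0.7152×G_lin + 0.0722×B_lin
Color 1 (244,201,172):
  R=244: 244/255≈0.9569 > 0.04045 → ((0.9569+0.055)/1.055)^2.4 ≈ 0.90466
  G=201: 201/255≈0.7882 > 0.04045 → ((0.7882+0.055)/1.055)^2.4 ≈ 0.58408
  B=172: 172/255≈0.6745 > 0.04045 → ((0.6745+0.055)/1.055)^2.4 ≈ 0.41254
  L1 = 0.2126×0.90466 + 0.7152×0.58408 + 0.0722×0.41254 ≈ 0.63985
Color 2 (143,137,31):
  R=143: 143/255≈0.5608 > 0.04045 → ((0.5608+0.055)/1.055)^2.4 ≈ 0.27468
  G=137: 137/255≈0.5373 > 0.04045 → ((0.5373+0.055)/1.055)^2.4 ≈ 0.25016
  B=31: 31/255≈0.1216 > 0.04045 → ((0.1216+0.055)/1.055)^2.4 ≈ 0.01370
  L2 = 0.2126×0.27468 + 0.7152×0.25016 + 0.0722×0.01370 ≈ 0.23830
Lighter = 0.63985, Darker = 0.23830
Ratio = (L_lighter + 0.05) / (L_darker + 0.05)
Ratio = (0.63985 + 0.05) / (0.23830 + 0.05) = 0.68985 / 0.28830 ≈ 2.3928
Ratio ≈ 2.39:1


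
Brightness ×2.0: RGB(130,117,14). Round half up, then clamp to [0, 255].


Multiply each channel by 2.0, round half up, clamp to [0, 255]
R: 130×2.0 = 260 → clamp → 255
G: 117×2.0 = 234
B: 14×2.0 = 28
= RGB(255, 234, 28)


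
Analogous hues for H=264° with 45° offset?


Base hue: 264°
Left analog: (264 - 45) mod 360 = 219°
Right analog: (264 + 45) mod 360 = 309°
Analogous hues = 219° and 309°


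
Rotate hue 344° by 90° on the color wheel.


New hue = (H + rotation) mod 360
New hue = (344 + 90) mod 360
= 434 mod 360
= 74°


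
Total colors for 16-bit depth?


Colors = 2^bits = 2^16
= 65,536 colors


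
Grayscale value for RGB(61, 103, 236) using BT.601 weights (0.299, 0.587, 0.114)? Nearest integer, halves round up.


Gray = 0.299×R + 0.587×G + 0.114×B
Gray = 0.299×61 + 0.587×103 + 0.114×236
Gray = 18.239 + 60.461 + 26.904
Gray = 105.604 → round half up → 106
Gray = 106


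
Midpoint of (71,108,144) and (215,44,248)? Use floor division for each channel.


Midpoint: each channel = ⌊(C₁+C₂)/2⌋
R: ⌊(71+215)/2⌋ = 143
G: ⌊(108+44)/2⌋ = 76
B: ⌊(144+248)/2⌋ = 196
= RGB(143, 76, 196)


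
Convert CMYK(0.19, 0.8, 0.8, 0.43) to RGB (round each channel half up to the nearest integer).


R = 255 × (1-C) × (1-K) = 255 × 0.81 × 0.57 = 117.7335 → 118
G = 255 × (1-M) × (1-K) = 255 × 0.20 × 0.57 = 29.07 → 29
B = 255 × (1-Y) × (1-K) = 255 × 0.20 × 0.57 = 29.07 → 29
= RGB(118, 29, 29)


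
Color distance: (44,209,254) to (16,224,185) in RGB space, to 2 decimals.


d = √[(R₁-R₂)² + (G₁-G₂)² + (B₁-B₂)²]
d = √[(44-16)² + (209-224)² + (254-185)²]
d = √[784 + 225 + 4761]
d = √5770
d ≈ 75.96


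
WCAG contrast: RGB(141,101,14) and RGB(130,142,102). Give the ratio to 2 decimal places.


Linearize each sRGB channel c=v/255: c/12.92 if c ≤ 0.04045 else ((c+0.055)/1.055)^2.4
L = 0.2126×R_lin + 0.7152×G_lin + 0.0722×B_lin
Color 1 (141,101,14):
  R=141: 141/255≈0.5529 > 0.04045 → ((0.5529+0.055)/1.055)^2.4 ≈ 0.26636
  G=101: 101/255≈0.3961 > 0.04045 → ((0.3961+0.055)/1.055)^2.4 ≈ 0.13014
  B=14: 14/255≈0.0549 > 0.04045 → ((0.0549+0.055)/1.055)^2.4 ≈ 0.00439
  L1 = 0.2126×0.26636 + 0.7152×0.13014 + 0.0722×0.00439 ≈ 0.15002
Color 2 (130,142,102):
  R=130: 130/255≈0.5098 > 0.04045 → ((0.5098+0.055)/1.055)^2.4 ≈ 0.22323
  G=142: 142/255≈0.5569 > 0.04045 → ((0.5569+0.055)/1.055)^2.4 ≈ 0.27050
  B=102: 102/255≈0.4000 > 0.04045 → ((0.4000+0.055)/1.055)^2.4 ≈ 0.13287
  L2 = 0.2126×0.22323 + 0.7152×0.27050 + 0.0722×0.13287 ≈ 0.25051
Lighter = 0.25051, Darker = 0.15002
Ratio = (L_lighter + 0.05) / (L_darker + 0.05)
Ratio = (0.25051 + 0.05) / (0.15002 + 0.05) = 0.30051 / 0.20002 ≈ 1.5024
Ratio ≈ 1.50:1


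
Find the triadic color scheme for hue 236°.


Triadic: equally spaced at 120° intervals
H1 = 236°
H2 = (236 + 120) mod 360 = 356°
H3 = (236 + 240) mod 360 = 116°
Triadic = 236°, 356°, 116°


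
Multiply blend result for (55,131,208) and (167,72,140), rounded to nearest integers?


Multiply: C = A×B/255, rounded to nearest integer
R: 55×167/255 = 9185/255 ≈ 36.020 → 36
G: 131×72/255 = 9432/255 ≈ 36.988 → 37
B: 208×140/255 = 29120/255 ≈ 114.196 → 114
= RGB(36, 37, 114)


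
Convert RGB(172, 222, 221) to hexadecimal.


R = 172 → AC (hex)
G = 222 → DE (hex)
B = 221 → DD (hex)
Hex = #ACDEDD


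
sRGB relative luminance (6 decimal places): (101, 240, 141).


Linearize each channel (sRGB transfer function): c = v/255; c_lin = c/12.92 if c ≤ 0.04045, else ((c+0.055)/1.055)^2.4
  R: 101/255 ≈ 0.396078 > 0.04045 → ((0.396078+0.055)/1.055)^2.4 ≈ 0.130136
  G: 240/255 ≈ 0.941176 > 0.04045 → ((0.941176+0.055)/1.055)^2.4 ≈ 0.871367
  B: 141/255 ≈ 0.552941 > 0.04045 → ((0.552941+0.055)/1.055)^2.4 ≈ 0.266356
R_lin = 0.130136, G_lin = 0.871367, B_lin = 0.266356
L = 0.2126×R + 0.7152×G + 0.0722×B
L = 0.2126×0.130136 + 0.7152×0.871367 + 0.0722×0.266356
L ≈ 0.670100


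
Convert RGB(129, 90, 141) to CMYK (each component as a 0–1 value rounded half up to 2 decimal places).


R'=129/255≈0.5059, G'=90/255≈0.3529, B'=141/255≈0.5529
K = 1 - max(R',G',B') = 1 - 141/255 = 114/255 = 0.44705… → 0.45
(1-R'-K)/(1-K) simplifies to (max-R)/max with max = 141:
C = (141-129)/141 = 12/141 = 0.08510… → 0.09
M = (141-90)/141 = 51/141 = 0.36170… → 0.36
Y = (141-141)/141 = 0/141 = 0 → 0.00
= CMYK(0.09, 0.36, 0.00, 0.45)


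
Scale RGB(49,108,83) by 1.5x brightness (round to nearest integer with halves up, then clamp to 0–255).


Multiply each channel by 1.5, round half up, clamp to [0, 255]
R: 49×1.5 = 73.5 → round → 74
G: 108×1.5 = 162
B: 83×1.5 = 124.5 → round → 125
= RGB(74, 162, 125)


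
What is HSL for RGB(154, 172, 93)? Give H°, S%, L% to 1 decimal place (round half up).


Normalize: R'=154/255≈0.6039, G'=172/255≈0.6745, B'=93/255≈0.3647
Max=172/255, Min=93/255, Δ=Max-Min=79/255
L = (Max+Min)/2 = (172+93)/510 = 265/510 = 0.51960… → L = 52.0%
L > 0.5 → S = Δ/(2-Max-Min) = 79/(510-172-93) = 79/245 = 0.32244… → S = 32.2%
(the 1/255 factors cancel in S and H, so raw channel differences can be used)
Max is G' → H = 60 × ((B-R)/Δ + 2) = 60 × ((93-154)/79 + 2)
  -61/79 + 2 = -0.7721… + 2 = 1.2278…
  H = 60 × 1.2278… = 73.670…° → H = 73.7°
= HSL(73.7°, 32.2%, 52.0%)


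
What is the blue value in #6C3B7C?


Color: #6C3B7C
R = 6C = 108
G = 3B = 59
B = 7C = 124
Blue = 124


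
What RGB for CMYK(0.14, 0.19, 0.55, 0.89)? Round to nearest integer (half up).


R = 255 × (1-C) × (1-K) = 255 × 0.86 × 0.11 = 24.123 → 24
G = 255 × (1-M) × (1-K) = 255 × 0.81 × 0.11 = 22.7205 → 23
B = 255 × (1-Y) × (1-K) = 255 × 0.45 × 0.11 = 12.6225 → 13
= RGB(24, 23, 13)


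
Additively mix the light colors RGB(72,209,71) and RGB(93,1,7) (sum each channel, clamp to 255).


Additive: each channel = min(255, C₁+C₂)
R: 72+93 = 165 → 165
G: 209+1 = 210 → 210
B: 71+7 = 78 → 78
= RGB(165, 210, 78)


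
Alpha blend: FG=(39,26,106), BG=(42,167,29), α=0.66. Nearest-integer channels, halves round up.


C = α×F + (1-α)×B, with 1-α = 0.34
R: 0.66×39 + 0.34×42 = 25.74 + 14.28 = 40.02 → 40
G: 0.66×26 + 0.34×167 = 17.16 + 56.78 = 73.94 → 74
B: 0.66×106 + 0.34×29 = 69.96 + 9.86 = 79.82 → 80
= RGB(40, 74, 80)


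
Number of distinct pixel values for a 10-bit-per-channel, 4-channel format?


Total bits = 10 bits/channel × 4 channels = 40 bits
Distinct pixel values = 2^40
= 1,099,511,627,776 pixel values


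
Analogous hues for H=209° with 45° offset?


Base hue: 209°
Left analog: (209 - 45) mod 360 = 164°
Right analog: (209 + 45) mod 360 = 254°
Analogous hues = 164° and 254°


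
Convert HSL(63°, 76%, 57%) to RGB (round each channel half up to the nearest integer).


H=63°, S=0.76, L=0.57
C = (1-|2L-1|)×S = (1-|0.14|)×0.76 = 0.6536
H' = H/60 = 63/60 ≈ 1.0500; X = C×(1-|H' mod 2 - 1|) = 0.62092
m = L - C/2 = 0.57 - 0.3268 = 0.2432
Sector ⌊H'⌋ = 1 → (R',G',B') = (0.62092, 0.6536, 0.0)
RGB = ((R'+m)×255, (G'+m)×255, (B'+m)×255) = (220.3506, 228.684, 62.016)
Round half up → RGB(220, 229, 62)


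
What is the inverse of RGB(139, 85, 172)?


Invert: (255-R, 255-G, 255-B)
R: 255-139 = 116
G: 255-85 = 170
B: 255-172 = 83
= RGB(116, 170, 83)


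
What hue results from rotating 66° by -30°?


New hue = (H + rotation) mod 360
New hue = (66 -30) mod 360
= 36 mod 360
= 36°


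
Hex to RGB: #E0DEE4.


E0 → 224 (R)
DE → 222 (G)
E4 → 228 (B)
= RGB(224, 222, 228)


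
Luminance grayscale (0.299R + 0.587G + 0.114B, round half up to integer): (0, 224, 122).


Gray = 0.299×R + 0.587×G + 0.114×B
Gray = 0.299×0 + 0.587×224 + 0.114×122
Gray = 0.000 + 131.488 + 13.908
Gray = 145.396 → round half up → 145
Gray = 145


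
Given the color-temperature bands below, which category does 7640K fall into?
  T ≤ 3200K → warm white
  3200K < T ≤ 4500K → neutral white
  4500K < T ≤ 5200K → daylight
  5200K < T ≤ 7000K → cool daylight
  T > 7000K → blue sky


Temperature: 7640K
7640K > 7000K → blue sky
Classification: blue sky


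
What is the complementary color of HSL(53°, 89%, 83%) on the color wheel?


Complement = opposite side of color wheel = hue + 180°
H' = (53 + 180) mod 360 = 233°
S and L unchanged.
= HSL(233°, 89%, 83%)


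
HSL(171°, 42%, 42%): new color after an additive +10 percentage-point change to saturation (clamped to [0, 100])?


Original S = 42%
Adjustment = +10 percentage points
New S = 42 + (10) = 52
Clamp to [0, 100] → 52
= HSL(171°, 52%, 42%)


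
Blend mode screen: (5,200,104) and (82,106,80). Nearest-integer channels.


Screen: C = 255 - (255-A)×(255-B)/255, rounded to nearest integer
R: 255 - (255-5)×(255-82)/255 = 255 - 43250/255 ≈ 255 - 169.608 = 85.392 → 85
G: 255 - (255-200)×(255-106)/255 = 255 - 8195/255 ≈ 255 - 32.137 = 222.863 → 223
B: 255 - (255-104)×(255-80)/255 = 255 - 26425/255 ≈ 255 - 103.627 = 151.373 → 151
= RGB(85, 223, 151)


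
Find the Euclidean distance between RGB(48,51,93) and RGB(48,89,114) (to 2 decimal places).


d = √[(R₁-R₂)² + (G₁-G₂)² + (B₁-B₂)²]
d = √[(48-48)² + (51-89)² + (93-114)²]
d = √[0 + 1444 + 441]
d = √1885
d ≈ 43.42


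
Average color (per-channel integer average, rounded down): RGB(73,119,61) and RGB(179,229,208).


Midpoint: each channel = ⌊(C₁+C₂)/2⌋
R: ⌊(73+179)/2⌋ = 126
G: ⌊(119+229)/2⌋ = 174
B: ⌊(61+208)/2⌋ = 134
= RGB(126, 174, 134)


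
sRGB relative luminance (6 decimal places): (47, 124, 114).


Linearize each channel (sRGB transfer function): c = v/255; c_lin = c/12.92 if c ≤ 0.04045, else ((c+0.055)/1.055)^2.4
  R: 47/255 ≈ 0.184314 > 0.04045 → ((0.184314+0.055)/1.055)^2.4 ≈ 0.028426
  G: 124/255 ≈ 0.486275 > 0.04045 → ((0.486275+0.055)/1.055)^2.4 ≈ 0.201556
  B: 114/255 ≈ 0.447059 > 0.04045 → ((0.447059+0.055)/1.055)^2.4 ≈ 0.168269
R_lin = 0.028426, G_lin = 0.201556, B_lin = 0.168269
L = 0.2126×R + 0.7152×G + 0.0722×B
L = 0.2126×0.028426 + 0.7152×0.201556 + 0.0722×0.168269
L ≈ 0.162345


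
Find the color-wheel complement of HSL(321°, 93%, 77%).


Complement = opposite side of color wheel = hue + 180°
H' = (321 + 180) mod 360 = 141°
S and L unchanged.
= HSL(141°, 93%, 77%)


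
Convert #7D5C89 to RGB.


7D → 125 (R)
5C → 92 (G)
89 → 137 (B)
= RGB(125, 92, 137)


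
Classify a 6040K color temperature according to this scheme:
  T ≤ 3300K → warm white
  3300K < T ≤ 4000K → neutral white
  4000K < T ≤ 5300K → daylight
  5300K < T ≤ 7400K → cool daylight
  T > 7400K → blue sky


Temperature: 6040K
5300K < 6040K ≤ 7400K → cool daylight
Classification: cool daylight


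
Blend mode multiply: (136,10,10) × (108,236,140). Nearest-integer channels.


Multiply: C = A×B/255, rounded to nearest integer
R: 136×108/255 = 14688/255 ≈ 57.600 → 58
G: 10×236/255 = 2360/255 ≈ 9.255 → 9
B: 10×140/255 = 1400/255 ≈ 5.490 → 5
= RGB(58, 9, 5)


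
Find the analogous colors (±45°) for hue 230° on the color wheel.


Base hue: 230°
Left analog: (230 - 45) mod 360 = 185°
Right analog: (230 + 45) mod 360 = 275°
Analogous hues = 185° and 275°


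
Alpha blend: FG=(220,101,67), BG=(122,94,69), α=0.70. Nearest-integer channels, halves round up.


C = α×F + (1-α)×B, with 1-α = 0.30
R: 0.70×220 + 0.30×122 = 154.00 + 36.60 = 190.60 → 191
G: 0.70×101 + 0.30×94 = 70.70 + 28.20 = 98.90 → 99
B: 0.70×67 + 0.30×69 = 46.90 + 20.70 = 67.60 → 68
= RGB(191, 99, 68)


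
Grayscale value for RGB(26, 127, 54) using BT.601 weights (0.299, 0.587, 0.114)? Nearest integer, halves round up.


Gray = 0.299×R + 0.587×G + 0.114×B
Gray = 0.299×26 + 0.587×127 + 0.114×54
Gray = 7.774 + 74.549 + 6.156
Gray = 88.479 → round half up → 88
Gray = 88


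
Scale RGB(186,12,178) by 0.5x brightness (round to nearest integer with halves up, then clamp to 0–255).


Multiply each channel by 0.5, round half up, clamp to [0, 255]
R: 186×0.5 = 93
G: 12×0.5 = 6
B: 178×0.5 = 89
= RGB(93, 6, 89)


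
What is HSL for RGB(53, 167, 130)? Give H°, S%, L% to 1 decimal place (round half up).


Normalize: R'=53/255≈0.2078, G'=167/255≈0.6549, B'=130/255≈0.5098
Max=167/255, Min=53/255, Δ=Max-Min=114/255
L = (Max+Min)/2 = (167+53)/510 = 220/510 = 0.43137… → L = 43.1%
L ≤ 0.5 → S = Δ/(Max+Min) = 114/(167+53) = 114/220 = 0.51818… → S = 51.8%
(the 1/255 factors cancel in S and H, so raw channel differences can be used)
Max is G' → H = 60 × ((B-R)/Δ + 2) = 60 × ((130-53)/114 + 2)
  77/114 + 2 = 0.6754… + 2 = 2.6754…
  H = 60 × 2.6754… = 160.526…° → H = 160.5°
= HSL(160.5°, 51.8%, 43.1%)


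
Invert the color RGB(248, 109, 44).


Invert: (255-R, 255-G, 255-B)
R: 255-248 = 7
G: 255-109 = 146
B: 255-44 = 211
= RGB(7, 146, 211)


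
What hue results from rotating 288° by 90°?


New hue = (H + rotation) mod 360
New hue = (288 + 90) mod 360
= 378 mod 360
= 18°


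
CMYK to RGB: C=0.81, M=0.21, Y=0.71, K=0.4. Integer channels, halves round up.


R = 255 × (1-C) × (1-K) = 255 × 0.19 × 0.60 = 29.07 → 29
G = 255 × (1-M) × (1-K) = 255 × 0.79 × 0.60 = 120.87 → 121
B = 255 × (1-Y) × (1-K) = 255 × 0.29 × 0.60 = 44.37 → 44
= RGB(29, 121, 44)


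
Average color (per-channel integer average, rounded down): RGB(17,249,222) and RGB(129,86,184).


Midpoint: each channel = ⌊(C₁+C₂)/2⌋
R: ⌊(17+129)/2⌋ = 73
G: ⌊(249+86)/2⌋ = 167
B: ⌊(222+184)/2⌋ = 203
= RGB(73, 167, 203)


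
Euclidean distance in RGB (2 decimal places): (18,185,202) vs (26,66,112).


d = √[(R₁-R₂)² + (G₁-G₂)² + (B₁-B₂)²]
d = √[(18-26)² + (185-66)² + (202-112)²]
d = √[64 + 14161 + 8100]
d = √22325
d ≈ 149.42


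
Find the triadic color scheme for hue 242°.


Triadic: equally spaced at 120° intervals
H1 = 242°
H2 = (242 + 120) mod 360 = 2°
H3 = (242 + 240) mod 360 = 122°
Triadic = 242°, 2°, 122°


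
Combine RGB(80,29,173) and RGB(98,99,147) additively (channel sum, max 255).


Additive: each channel = min(255, C₁+C₂)
R: 80+98 = 178 → 178
G: 29+99 = 128 → 128
B: 173+147 = 320 → 255
= RGB(178, 128, 255)


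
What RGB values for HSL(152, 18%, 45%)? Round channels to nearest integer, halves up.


H=152°, S=0.18, L=0.45
C = (1-|2L-1|)×S = (1-|-0.10|)×0.18 = 0.162
H' = H/60 = 152/60 ≈ 2.5333; X = C×(1-|H' mod 2 - 1|) = 0.0864
m = L - C/2 = 0.45 - 0.081 = 0.369
Sector ⌊H'⌋ = 2 → (R',G',B') = (0.0, 0.162, 0.0864)
RGB = ((R'+m)×255, (G'+m)×255, (B'+m)×255) = (94.095, 135.405, 116.127)
Round half up → RGB(94, 135, 116)


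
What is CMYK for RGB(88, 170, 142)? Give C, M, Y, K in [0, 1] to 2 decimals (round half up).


R'=88/255≈0.3451, G'=170/255≈0.6667, B'=142/255≈0.5569
K = 1 - max(R',G',B') = 1 - 170/255 = 85/255 = 0.33333… → 0.33
(1-R'-K)/(1-K) simplifies to (max-R)/max with max = 170:
C = (170-88)/170 = 82/170 = 0.48235… → 0.48
M = (170-170)/170 = 0/170 = 0 → 0.00
Y = (170-142)/170 = 28/170 = 0.16470… → 0.16
= CMYK(0.48, 0.00, 0.16, 0.33)


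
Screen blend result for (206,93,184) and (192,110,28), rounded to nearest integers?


Screen: C = 255 - (255-A)×(255-B)/255, rounded to nearest integer
R: 255 - (255-206)×(255-192)/255 = 255 - 3087/255 ≈ 255 - 12.106 = 242.894 → 243
G: 255 - (255-93)×(255-110)/255 = 255 - 23490/255 ≈ 255 - 92.118 = 162.882 → 163
B: 255 - (255-184)×(255-28)/255 = 255 - 16117/255 ≈ 255 - 63.204 = 191.796 → 192
= RGB(243, 163, 192)


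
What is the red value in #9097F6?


Color: #9097F6
R = 90 = 144
G = 97 = 151
B = F6 = 246
Red = 144


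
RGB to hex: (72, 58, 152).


R = 72 → 48 (hex)
G = 58 → 3A (hex)
B = 152 → 98 (hex)
Hex = #483A98


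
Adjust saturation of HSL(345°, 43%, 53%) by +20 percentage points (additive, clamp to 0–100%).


Original S = 43%
Adjustment = +20 percentage points
New S = 43 + (20) = 63
Clamp to [0, 100] → 63
= HSL(345°, 63%, 53%)


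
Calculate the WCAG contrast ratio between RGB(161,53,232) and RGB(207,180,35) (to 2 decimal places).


Linearize each sRGB channel c=v/255: c/12.92 if c ≤ 0.04045 else ((c+0.055)/1.055)^2.4
L = 0.2126×R_lin + 0.7152×G_lin + 0.0722×B_lin
Color 1 (161,53,232):
  R=161: 161/255≈0.6314 > 0.04045 → ((0.6314+0.055)/1.055)^2.4 ≈ 0.35640
  G=53: 53/255≈0.2078 > 0.04045 → ((0.2078+0.055)/1.055)^2.4 ≈ 0.03560
  B=232: 232/255≈0.9098 > 0.04045 → ((0.9098+0.055)/1.055)^2.4 ≈ 0.80695
  L1 = 0.2126×0.35640 + 0.7152×0.03560 + 0.0722×0.80695 ≈ 0.15949
Color 2 (207,180,35):
  R=207: 207/255≈0.8118 > 0.04045 → ((0.8118+0.055)/1.055)^2.4 ≈ 0.62396
  G=180: 180/255≈0.7059 > 0.04045 → ((0.7059+0.055)/1.055)^2.4 ≈ 0.45641
  B=35: 35/255≈0.1373 > 0.04045 → ((0.1373+0.055)/1.055)^2.4 ≈ 0.01681
  L2 = 0.2126×0.62396 + 0.7152×0.45641 + 0.0722×0.01681 ≈ 0.46029
Lighter = 0.46029, Darker = 0.15949
Ratio = (L_lighter + 0.05) / (L_darker + 0.05)
Ratio = (0.46029 + 0.05) / (0.15949 + 0.05) = 0.51029 / 0.20949 ≈ 2.4358
Ratio ≈ 2.44:1


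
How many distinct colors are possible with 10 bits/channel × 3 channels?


Total bits = 10 bits/channel × 3 channels = 30 bits
Distinct colors = 2^30
= 1,073,741,824 colors


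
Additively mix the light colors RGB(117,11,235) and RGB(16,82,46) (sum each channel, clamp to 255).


Additive: each channel = min(255, C₁+C₂)
R: 117+16 = 133 → 133
G: 11+82 = 93 → 93
B: 235+46 = 281 → 255
= RGB(133, 93, 255)


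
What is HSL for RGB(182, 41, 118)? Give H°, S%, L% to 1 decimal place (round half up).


Normalize: R'=182/255≈0.7137, G'=41/255≈0.1608, B'=118/255≈0.4627
Max=182/255, Min=41/255, Δ=Max-Min=141/255
L = (Max+Min)/2 = (182+41)/510 = 223/510 = 0.43725… → L = 43.7%
L ≤ 0.5 → S = Δ/(Max+Min) = 141/(182+41) = 141/223 = 0.63228… → S = 63.2%
(the 1/255 factors cancel in S and H, so raw channel differences can be used)
Max is R' → H = 60 × (((G-B)/Δ) mod 6) = 60 × (((41-118)/141) mod 6)
  (-77)/141 = -0.5460…; negative, so add 6 → 5.4539…
  H = 60 × 5.4539… = 327.234…° → H = 327.2°
= HSL(327.2°, 63.2%, 43.7%)


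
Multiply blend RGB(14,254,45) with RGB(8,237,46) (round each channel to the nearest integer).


Multiply: C = A×B/255, rounded to nearest integer
R: 14×8/255 = 112/255 ≈ 0.439 → 0
G: 254×237/255 = 60198/255 ≈ 236.071 → 236
B: 45×46/255 = 2070/255 ≈ 8.118 → 8
= RGB(0, 236, 8)


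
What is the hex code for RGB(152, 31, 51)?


R = 152 → 98 (hex)
G = 31 → 1F (hex)
B = 51 → 33 (hex)
Hex = #981F33


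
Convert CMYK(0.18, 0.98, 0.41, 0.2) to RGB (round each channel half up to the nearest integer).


R = 255 × (1-C) × (1-K) = 255 × 0.82 × 0.80 = 167.28 → 167
G = 255 × (1-M) × (1-K) = 255 × 0.02 × 0.80 = 4.08 → 4
B = 255 × (1-Y) × (1-K) = 255 × 0.59 × 0.80 = 120.36 → 120
= RGB(167, 4, 120)


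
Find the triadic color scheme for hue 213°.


Triadic: equally spaced at 120° intervals
H1 = 213°
H2 = (213 + 120) mod 360 = 333°
H3 = (213 + 240) mod 360 = 93°
Triadic = 213°, 333°, 93°


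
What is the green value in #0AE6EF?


Color: #0AE6EF
R = 0A = 10
G = E6 = 230
B = EF = 239
Green = 230


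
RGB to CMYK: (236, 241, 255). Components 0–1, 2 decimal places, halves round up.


R'=236/255≈0.9255, G'=241/255≈0.9451, B'=255/255≈1.0000
K = 1 - max(R',G',B') = 1 - 255/255 = 0/255 = 0 → 0.00
(1-R'-K)/(1-K) simplifies to (max-R)/max with max = 255:
C = (255-236)/255 = 19/255 = 0.07450… → 0.07
M = (255-241)/255 = 14/255 = 0.05490… → 0.05
Y = (255-255)/255 = 0/255 = 0 → 0.00
= CMYK(0.07, 0.05, 0.00, 0.00)


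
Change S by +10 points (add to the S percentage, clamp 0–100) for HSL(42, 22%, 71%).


Original S = 22%
Adjustment = +10 percentage points
New S = 22 + (10) = 32
Clamp to [0, 100] → 32
= HSL(42°, 32%, 71%)


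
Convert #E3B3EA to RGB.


E3 → 227 (R)
B3 → 179 (G)
EA → 234 (B)
= RGB(227, 179, 234)


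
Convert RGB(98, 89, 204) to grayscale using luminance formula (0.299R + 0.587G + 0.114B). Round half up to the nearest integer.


Gray = 0.299×R + 0.587×G + 0.114×B
Gray = 0.299×98 + 0.587×89 + 0.114×204
Gray = 29.302 + 52.243 + 23.256
Gray = 104.801 → round half up → 105
Gray = 105


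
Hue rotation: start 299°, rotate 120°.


New hue = (H + rotation) mod 360
New hue = (299 + 120) mod 360
= 419 mod 360
= 59°


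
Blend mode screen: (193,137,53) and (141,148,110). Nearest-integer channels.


Screen: C = 255 - (255-A)×(255-B)/255, rounded to nearest integer
R: 255 - (255-193)×(255-141)/255 = 255 - 7068/255 ≈ 255 - 27.718 = 227.282 → 227
G: 255 - (255-137)×(255-148)/255 = 255 - 12626/255 ≈ 255 - 49.514 = 205.486 → 205
B: 255 - (255-53)×(255-110)/255 = 255 - 29290/255 ≈ 255 - 114.863 = 140.137 → 140
= RGB(227, 205, 140)


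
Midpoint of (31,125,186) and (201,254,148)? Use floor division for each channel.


Midpoint: each channel = ⌊(C₁+C₂)/2⌋
R: ⌊(31+201)/2⌋ = 116
G: ⌊(125+254)/2⌋ = 189
B: ⌊(186+148)/2⌋ = 167
= RGB(116, 189, 167)


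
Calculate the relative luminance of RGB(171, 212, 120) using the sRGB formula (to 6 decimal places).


Linearize each channel (sRGB transfer function): c = v/255; c_lin = c/12.92 if c ≤ 0.04045, else ((c+0.055)/1.055)^2.4
  R: 171/255 ≈ 0.670588 > 0.04045 → ((0.670588+0.055)/1.055)^2.4 ≈ 0.407240
  G: 212/255 ≈ 0.831373 > 0.04045 → ((0.831373+0.055)/1.055)^2.4 ≈ 0.658375
  B: 120/255 ≈ 0.470588 > 0.04045 → ((0.470588+0.055)/1.055)^2.4 ≈ 0.187821
R_lin = 0.407240, G_lin = 0.658375, B_lin = 0.187821
L = 0.2126×R + 0.7152×G + 0.0722×B
L = 0.2126×0.407240 + 0.7152×0.658375 + 0.0722×0.187821
L ≈ 0.571010


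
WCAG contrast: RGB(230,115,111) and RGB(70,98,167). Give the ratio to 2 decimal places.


Linearize each sRGB channel c=v/255: c/12.92 if c ≤ 0.04045 else ((c+0.055)/1.055)^2.4
L = 0.2126×R_lin + 0.7152×G_lin + 0.0722×B_lin
Color 1 (230,115,111):
  R=230: 230/255≈0.9020 > 0.04045 → ((0.9020+0.055)/1.055)^2.4 ≈ 0.79130
  G=115: 115/255≈0.4510 > 0.04045 → ((0.4510+0.055)/1.055)^2.4 ≈ 0.17144
  B=111: 111/255≈0.4353 > 0.04045 → ((0.4353+0.055)/1.055)^2.4 ≈ 0.15896
  L1 = 0.2126×0.79130 + 0.7152×0.17144 + 0.0722×0.15896 ≈ 0.30232
Color 2 (70,98,167):
  R=70: 70/255≈0.2745 > 0.04045 → ((0.2745+0.055)/1.055)^2.4 ≈ 0.06125
  G=98: 98/255≈0.3843 > 0.04045 → ((0.3843+0.055)/1.055)^2.4 ≈ 0.12214
  B=167: 167/255≈0.6549 > 0.04045 → ((0.6549+0.055)/1.055)^2.4 ≈ 0.38643
  L2 = 0.2126×0.06125 + 0.7152×0.12214 + 0.0722×0.38643 ≈ 0.12827
Lighter = 0.30232, Darker = 0.12827
Ratio = (L_lighter + 0.05) / (L_darker + 0.05)
Ratio = (0.30232 + 0.05) / (0.12827 + 0.05) = 0.35232 / 0.17827 ≈ 1.9763
Ratio ≈ 1.98:1


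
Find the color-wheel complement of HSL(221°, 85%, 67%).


Complement = opposite side of color wheel = hue + 180°
H' = (221 + 180) mod 360 = 41°
S and L unchanged.
= HSL(41°, 85%, 67%)


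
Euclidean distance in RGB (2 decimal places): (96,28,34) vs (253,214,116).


d = √[(R₁-R₂)² + (G₁-G₂)² + (B₁-B₂)²]
d = √[(96-253)² + (28-214)² + (34-116)²]
d = √[24649 + 34596 + 6724]
d = √65969
d ≈ 256.84


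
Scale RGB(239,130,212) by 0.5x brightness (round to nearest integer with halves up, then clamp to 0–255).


Multiply each channel by 0.5, round half up, clamp to [0, 255]
R: 239×0.5 = 119.5 → round → 120
G: 130×0.5 = 65
B: 212×0.5 = 106
= RGB(120, 65, 106)


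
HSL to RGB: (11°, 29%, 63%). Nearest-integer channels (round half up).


H=11°, S=0.29, L=0.63
C = (1-|2L-1|)×S = (1-|0.26|)×0.29 = 0.2146
H' = H/60 = 11/60 ≈ 0.1833; X = C×(1-|H' mod 2 - 1|) ≈ 0.0393
m = L - C/2 = 0.63 - 0.1073 = 0.5227
Sector ⌊H'⌋ = 0 → (R',G',B') = (0.2146, ≈0.0393, 0.0)
RGB = ((R'+m)×255, (G'+m)×255, (B'+m)×255) = (188.0115, 143.32105, 133.2885)
Round half up → RGB(188, 143, 133)


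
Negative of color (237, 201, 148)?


Invert: (255-R, 255-G, 255-B)
R: 255-237 = 18
G: 255-201 = 54
B: 255-148 = 107
= RGB(18, 54, 107)


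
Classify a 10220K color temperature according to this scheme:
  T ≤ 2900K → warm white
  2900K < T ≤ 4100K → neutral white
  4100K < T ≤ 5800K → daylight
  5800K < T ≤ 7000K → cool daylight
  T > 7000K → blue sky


Temperature: 10220K
10220K > 7000K → blue sky
Classification: blue sky


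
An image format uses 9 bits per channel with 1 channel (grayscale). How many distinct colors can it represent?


Total bits = 9 bits/channel × 1 channels = 9 bits
Distinct colors = 2^9
= 512 colors


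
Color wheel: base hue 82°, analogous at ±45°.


Base hue: 82°
Left analog: (82 - 45) mod 360 = 37°
Right analog: (82 + 45) mod 360 = 127°
Analogous hues = 37° and 127°


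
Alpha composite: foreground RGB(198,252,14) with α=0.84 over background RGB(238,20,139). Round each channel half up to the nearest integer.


C = α×F + (1-α)×B, with 1-α = 0.16
R: 0.84×198 + 0.16×238 = 166.32 + 38.08 = 204.40 → 204
G: 0.84×252 + 0.16×20 = 211.68 + 3.20 = 214.88 → 215
B: 0.84×14 + 0.16×139 = 11.76 + 22.24 = 34.00 → 34
= RGB(204, 215, 34)


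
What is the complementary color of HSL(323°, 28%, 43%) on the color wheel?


Complement = opposite side of color wheel = hue + 180°
H' = (323 + 180) mod 360 = 143°
S and L unchanged.
= HSL(143°, 28%, 43%)


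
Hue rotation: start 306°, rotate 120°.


New hue = (H + rotation) mod 360
New hue = (306 + 120) mod 360
= 426 mod 360
= 66°


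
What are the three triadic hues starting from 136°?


Triadic: equally spaced at 120° intervals
H1 = 136°
H2 = (136 + 120) mod 360 = 256°
H3 = (136 + 240) mod 360 = 16°
Triadic = 136°, 256°, 16°


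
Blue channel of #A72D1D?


Color: #A72D1D
R = A7 = 167
G = 2D = 45
B = 1D = 29
Blue = 29
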